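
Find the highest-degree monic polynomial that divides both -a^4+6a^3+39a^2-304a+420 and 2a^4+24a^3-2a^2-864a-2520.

By polynomial division,
  -a^4+6a^3+39a^2-304a+420 = (-1/2)(2a^4+24a^3-2a^2-864a-2520) + (18a^3+38a^2-736a-840)
  2a^4+24a^3-2a^2-864a-2520 = ((1/9)a+89/81)(18a^3+38a^2-736a-840) + ((3080/81)a^2+(3080/81)a-43120/27)
  18a^3+38a^2-736a-840 = ((729/1540)a+81/154)((3080/81)a^2+(3080/81)a-43120/27) + (0)
Last nonzero remainder: (3080/81)a^2+(3080/81)a-43120/27. Dividing through by 3080/81 gives the monic gcd a^2+a-42.

a^2+a-42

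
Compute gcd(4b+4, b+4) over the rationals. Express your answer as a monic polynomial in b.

Apply the Euclidean algorithm:
  4b+4 = (4)(b+4) + (−12)
  b+4 = (−(1/12)b−1/3)(−12) + (0)
The last nonzero remainder is the constant −12, so the polynomials are coprime and gcd = 1.

1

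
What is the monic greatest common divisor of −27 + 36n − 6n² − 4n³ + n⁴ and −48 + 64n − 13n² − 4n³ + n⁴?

Euclidean algorithm in ℚ[n]:
  n⁴ − 4n³ − 6n² + 36n − 27 = (n⁴ − 4n³ − 13n² + 64n − 48) + (7n² − 28n + 21)
  n⁴ − 4n³ − 13n² + 64n − 48 = ((1/7)n² − 16/7)(7n² − 28n + 21) + (0)
Last nonzero remainder: 7n² − 28n + 21. Dividing through by 7 gives the monic gcd n² − 4n + 3.

3 − 4n + n²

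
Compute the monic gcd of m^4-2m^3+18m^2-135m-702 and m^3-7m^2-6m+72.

m^2-3m-18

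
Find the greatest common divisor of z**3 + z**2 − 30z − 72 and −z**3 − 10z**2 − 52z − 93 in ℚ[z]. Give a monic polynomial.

Repeated division with remainder:
  z**3 + z**2 − 30z − 72 = (−1)(−z**3 − 10z**2 − 52z − 93) + (−9z**2 − 82z − 165)
  −z**3 − 10z**2 − 52z − 93 = ((1/9)z + 8/81)(−9z**2 − 82z − 165) + (−(2071/81)z − 2071/27)
  −9z**2 − 82z − 165 = ((729/2071)z + 4455/2071)(−(2071/81)z − 2071/27) + (0)
Last nonzero remainder: −(2071/81)z − 2071/27. Dividing through by −2071/81 gives the monic gcd z + 3.

z + 3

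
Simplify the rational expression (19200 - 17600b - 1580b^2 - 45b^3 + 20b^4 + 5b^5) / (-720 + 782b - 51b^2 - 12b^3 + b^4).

(-2400 + 100b - 15b^2 + 5b^3)/(90 - 19b + b^2)

Repeated division with remainder:
  5b^5 + 20b^4 - 45b^3 - 1580b^2 - 17600b + 19200 = (5b + 80)(b^4 - 12b^3 - 51b^2 + 782b - 720) + (1170b^3 - 1410b^2 - 76560b + 76800)
  b^4 - 12b^3 - 51b^2 + 782b - 720 = ((1/1170)b - 421/45630)(1170b^3 - 1410b^2 - 76560b + 76800) + ((2170/1521)b^2 + (15190/1521)b - 17360/1521)
  1170b^3 - 1410b^2 - 76560b + 76800 = ((177957/217)b - 1460160/217)((2170/1521)b^2 + (15190/1521)b - 17360/1521) + (0)
Last nonzero remainder: (2170/1521)b^2 + (15190/1521)b - 17360/1521. Dividing through by 2170/1521 gives the monic gcd b^2 + 7b - 8.
Cancel b^2 + 7b - 8 from numerator and denominator to get the reduced form.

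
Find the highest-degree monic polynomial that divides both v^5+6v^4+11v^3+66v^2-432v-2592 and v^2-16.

v^2-16

By polynomial division,
  v^5+6v^4+11v^3+66v^2-432v-2592 = (v^3+6v^2+27v+162)(v^2-16) + (0)
The last nonzero remainder v^2-16 is already monic.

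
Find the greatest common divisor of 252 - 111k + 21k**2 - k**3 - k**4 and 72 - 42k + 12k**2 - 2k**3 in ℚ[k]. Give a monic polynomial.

-36 + 21k - 6k**2 + k**3

Repeated division with remainder:
  -k**4 - k**3 + 21k**2 - 111k + 252 = ((1/2)k + 7/2)(-2k**3 + 12k**2 - 42k + 72) + (0)
Last nonzero remainder: -2k**3 + 12k**2 - 42k + 72. Dividing through by -2 gives the monic gcd k**3 - 6k**2 + 21k - 36.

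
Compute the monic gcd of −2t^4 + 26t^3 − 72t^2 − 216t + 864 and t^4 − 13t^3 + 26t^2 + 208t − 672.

Euclidean algorithm in ℚ[t]:
  −2t^4 + 26t^3 − 72t^2 − 216t + 864 = (−2)(t^4 − 13t^3 + 26t^2 + 208t − 672) + (−20t^2 + 200t − 480)
  t^4 − 13t^3 + 26t^2 + 208t − 672 = (−(1/20)t^2 + (3/20)t + 7/5)(−20t^2 + 200t − 480) + (0)
Last nonzero remainder: −20t^2 + 200t − 480. Dividing through by −20 gives the monic gcd t^2 − 10t + 24.

t^2 − 10t + 24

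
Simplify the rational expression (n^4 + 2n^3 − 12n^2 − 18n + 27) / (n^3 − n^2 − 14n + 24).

Euclidean algorithm in ℚ[n]:
  n^4 + 2n^3 − 12n^2 − 18n + 27 = (n + 3)(n^3 − n^2 − 14n + 24) + (5n^2 − 45)
  n^3 − n^2 − 14n + 24 = ((1/5)n − 1/5)(5n^2 − 45) + (−5n + 15)
  5n^2 − 45 = (−n − 3)(−5n + 15) + (0)
Last nonzero remainder: −5n + 15. Dividing through by −5 gives the monic gcd n − 3.
Cancel n − 3 from numerator and denominator to get the reduced form.

(n^3 + 5n^2 + 3n − 9)/(n^2 + 2n − 8)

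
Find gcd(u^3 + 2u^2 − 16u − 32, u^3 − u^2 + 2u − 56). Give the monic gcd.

u − 4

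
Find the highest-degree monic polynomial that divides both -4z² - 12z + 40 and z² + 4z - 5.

z + 5

Euclidean algorithm in ℚ[z]:
  -4z² - 12z + 40 = (-4)(z² + 4z - 5) + (4z + 20)
  z² + 4z - 5 = ((1/4)z - 1/4)(4z + 20) + (0)
Last nonzero remainder: 4z + 20. Dividing through by 4 gives the monic gcd z + 5.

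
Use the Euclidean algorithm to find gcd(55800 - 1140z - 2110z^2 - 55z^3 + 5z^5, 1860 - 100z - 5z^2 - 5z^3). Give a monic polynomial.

Euclidean algorithm in ℚ[z]:
  5z^5 - 55z^3 - 2110z^2 - 1140z + 55800 = (-z^2 + z + 30)(-5z^3 - 5z^2 - 100z + 1860) + (0)
Last nonzero remainder: -5z^3 - 5z^2 - 100z + 1860. Dividing through by -5 gives the monic gcd z^3 + z^2 + 20z - 372.

-372 + 20z + z^2 + z^3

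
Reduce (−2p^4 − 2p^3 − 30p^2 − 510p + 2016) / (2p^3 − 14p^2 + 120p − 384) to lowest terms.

(−p^2 − 4p + 21)/(p − 4)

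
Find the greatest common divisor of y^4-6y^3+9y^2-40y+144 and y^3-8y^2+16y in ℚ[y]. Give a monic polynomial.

y^2-8y+16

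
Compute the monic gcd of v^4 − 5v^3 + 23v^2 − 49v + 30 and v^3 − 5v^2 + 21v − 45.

v^2 − 2v + 15

Euclidean algorithm in ℚ[v]:
  v^4 − 5v^3 + 23v^2 − 49v + 30 = (v)(v^3 − 5v^2 + 21v − 45) + (2v^2 − 4v + 30)
  v^3 − 5v^2 + 21v − 45 = ((1/2)v − 3/2)(2v^2 − 4v + 30) + (0)
Last nonzero remainder: 2v^2 − 4v + 30. Dividing through by 2 gives the monic gcd v^2 − 2v + 15.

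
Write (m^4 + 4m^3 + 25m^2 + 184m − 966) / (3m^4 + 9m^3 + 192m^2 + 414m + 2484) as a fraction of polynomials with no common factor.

Apply the Euclidean algorithm:
  m^4 + 4m^3 + 25m^2 + 184m − 966 = (1/3)(3m^4 + 9m^3 + 192m^2 + 414m + 2484) + (m^3 − 39m^2 + 46m − 1794)
  3m^4 + 9m^3 + 192m^2 + 414m + 2484 = (3m + 126)(m^3 − 39m^2 + 46m − 1794) + (4968m^2 + 228528)
  m^3 − 39m^2 + 46m − 1794 = ((1/4968)m − 13/1656)(4968m^2 + 228528) + (0)
Last nonzero remainder: 4968m^2 + 228528. Dividing through by 4968 gives the monic gcd m^2 + 46.
Cancel m^2 + 46 from numerator and denominator to get the reduced form.

(m^2 + 4m − 21)/(3m^2 + 9m + 54)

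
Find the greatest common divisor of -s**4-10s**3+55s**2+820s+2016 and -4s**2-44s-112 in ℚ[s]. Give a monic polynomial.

s**2+11s+28

Euclidean algorithm in ℚ[s]:
  -s**4-10s**3+55s**2+820s+2016 = ((1/4)s**2-(1/4)s-18)(-4s**2-44s-112) + (0)
Last nonzero remainder: -4s**2-44s-112. Dividing through by -4 gives the monic gcd s**2+11s+28.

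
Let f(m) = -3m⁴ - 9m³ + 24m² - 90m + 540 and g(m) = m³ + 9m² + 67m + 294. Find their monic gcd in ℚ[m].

Euclidean algorithm in ℚ[m]:
  -3m⁴ - 9m³ + 24m² - 90m + 540 = (-3m + 18)(m³ + 9m² + 67m + 294) + (63m² - 414m - 4752)
  m³ + 9m² + 67m + 294 = ((1/63)m + 109/441)(63m² - 414m - 4752) + ((11993/49)m + 71958/49)
  63m² - 414m - 4752 = ((3087/11993)m - 38808/11993)((11993/49)m + 71958/49) + (0)
Last nonzero remainder: (11993/49)m + 71958/49. Dividing through by 11993/49 gives the monic gcd m + 6.

m + 6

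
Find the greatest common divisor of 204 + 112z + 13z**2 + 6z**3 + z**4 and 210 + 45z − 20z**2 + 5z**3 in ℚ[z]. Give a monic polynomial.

2 + z

Repeated division with remainder:
  z**4 + 6z**3 + 13z**2 + 112z + 204 = ((1/5)z + 2)(5z**3 − 20z**2 + 45z + 210) + (44z**2 − 20z − 216)
  5z**3 − 20z**2 + 45z + 210 = ((5/44)z − 195/484)(44z**2 − 20z − 216) + ((7440/121)z + 14880/121)
  44z**2 − 20z − 216 = ((1331/1860)z − 1089/620)((7440/121)z + 14880/121) + (0)
Last nonzero remainder: (7440/121)z + 14880/121. Dividing through by 7440/121 gives the monic gcd z + 2.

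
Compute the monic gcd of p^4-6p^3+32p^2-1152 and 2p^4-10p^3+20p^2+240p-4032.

Euclidean algorithm in ℚ[p]:
  p^4-6p^3+32p^2-1152 = (1/2)(2p^4-10p^3+20p^2+240p-4032) + (-p^3+22p^2-120p+864)
  2p^4-10p^3+20p^2+240p-4032 = (-2p-34)(-p^3+22p^2-120p+864) + (528p^2-2112p+25344)
  -p^3+22p^2-120p+864 = (-(1/528)p+3/88)(528p^2-2112p+25344) + (0)
Last nonzero remainder: 528p^2-2112p+25344. Dividing through by 528 gives the monic gcd p^2-4p+48.

p^2-4p+48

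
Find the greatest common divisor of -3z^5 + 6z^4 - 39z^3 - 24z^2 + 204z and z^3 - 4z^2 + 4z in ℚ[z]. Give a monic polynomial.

Apply the Euclidean algorithm:
  -3z^5 + 6z^4 - 39z^3 - 24z^2 + 204z = (-3z^2 - 6z - 51)(z^3 - 4z^2 + 4z) + (-204z^2 + 408z)
  z^3 - 4z^2 + 4z = (-(1/204)z + 1/102)(-204z^2 + 408z) + (0)
Last nonzero remainder: -204z^2 + 408z. Dividing through by -204 gives the monic gcd z^2 - 2z.

z^2 - 2z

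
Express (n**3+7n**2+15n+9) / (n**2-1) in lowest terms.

Apply the Euclidean algorithm:
  n**3+7n**2+15n+9 = (n+7)(n**2-1) + (16n+16)
  n**2-1 = ((1/16)n-1/16)(16n+16) + (0)
Last nonzero remainder: 16n+16. Dividing through by 16 gives the monic gcd n+1.
Cancel n+1 from numerator and denominator to get the reduced form.

(n**2+6n+9)/(n-1)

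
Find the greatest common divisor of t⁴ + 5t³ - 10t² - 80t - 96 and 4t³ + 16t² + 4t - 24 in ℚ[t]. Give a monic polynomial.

By polynomial division,
  t⁴ + 5t³ - 10t² - 80t - 96 = ((1/4)t + 1/4)(4t³ + 16t² + 4t - 24) + (-15t² - 75t - 90)
  4t³ + 16t² + 4t - 24 = (-(4/15)t + 4/15)(-15t² - 75t - 90) + (0)
Last nonzero remainder: -15t² - 75t - 90. Dividing through by -15 gives the monic gcd t² + 5t + 6.

t² + 5t + 6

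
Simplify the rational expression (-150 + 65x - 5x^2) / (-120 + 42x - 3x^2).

Apply the Euclidean algorithm:
  -5x^2 + 65x - 150 = (5/3)(-3x^2 + 42x - 120) + (-5x + 50)
  -3x^2 + 42x - 120 = ((3/5)x - 12/5)(-5x + 50) + (0)
Last nonzero remainder: -5x + 50. Dividing through by -5 gives the monic gcd x - 10.
Cancel x - 10 from numerator and denominator to get the reduced form.

(-15 + 5x)/(-12 + 3x)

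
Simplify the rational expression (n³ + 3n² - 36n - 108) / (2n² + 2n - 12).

By polynomial division,
  n³ + 3n² - 36n - 108 = ((1/2)n + 1)(2n² + 2n - 12) + (-32n - 96)
  2n² + 2n - 12 = (-(1/16)n + 1/8)(-32n - 96) + (0)
Last nonzero remainder: -32n - 96. Dividing through by -32 gives the monic gcd n + 3.
Cancel n + 3 from numerator and denominator to get the reduced form.

(n² - 36)/(2n - 4)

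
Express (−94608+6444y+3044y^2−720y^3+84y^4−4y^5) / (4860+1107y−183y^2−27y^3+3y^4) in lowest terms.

Apply the Euclidean algorithm:
  −4y^5+84y^4−720y^3+3044y^2+6444y−94608 = (−(4/3)y+16)(3y^4−27y^3−183y^2+1107y+4860) + (−532y^3+7448y^2−4788y−172368)
  3y^4−27y^3−183y^2+1107y+4860 = (−(3/532)y−15/532)(−532y^3+7448y^2−4788y−172368) + (0)
Last nonzero remainder: −532y^3+7448y^2−4788y−172368. Dividing through by −532 gives the monic gcd y^3−14y^2+9y+324.
Cancel y^3−14y^2+9y+324 from numerator and denominator to get the reduced form.

(−292+28y−4y^2)/(15+3y)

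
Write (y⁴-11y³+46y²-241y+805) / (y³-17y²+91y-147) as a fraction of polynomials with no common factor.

Repeated division with remainder:
  y⁴-11y³+46y²-241y+805 = (y+6)(y³-17y²+91y-147) + (57y²-640y+1687)
  y³-17y²+91y-147 = ((1/57)y-329/3249)(57y²-640y+1687) + (-(11060/3249)y+77420/3249)
  57y²-640y+1687 = (-(185193/11060)y+783009/11060)(-(11060/3249)y+77420/3249) + (0)
Last nonzero remainder: -(11060/3249)y+77420/3249. Dividing through by -11060/3249 gives the monic gcd y-7.
Cancel y-7 from numerator and denominator to get the reduced form.

(y³-4y²+18y-115)/(y²-10y+21)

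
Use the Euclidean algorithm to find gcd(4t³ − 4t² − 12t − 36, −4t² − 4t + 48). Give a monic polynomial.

Repeated division with remainder:
  4t³ − 4t² − 12t − 36 = (−t + 2)(−4t² − 4t + 48) + (44t − 132)
  −4t² − 4t + 48 = (−(1/11)t − 4/11)(44t − 132) + (0)
Last nonzero remainder: 44t − 132. Dividing through by 44 gives the monic gcd t − 3.

t − 3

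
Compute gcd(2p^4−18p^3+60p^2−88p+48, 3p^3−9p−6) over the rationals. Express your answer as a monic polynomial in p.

By polynomial division,
  2p^4−18p^3+60p^2−88p+48 = ((2/3)p−6)(3p^3−9p−6) + (66p^2−138p+12)
  3p^3−9p−6 = ((1/22)p+23/242)(66p^2−138p+12) + ((432/121)p−864/121)
  66p^2−138p+12 = ((1331/72)p−121/72)((432/121)p−864/121) + (0)
Last nonzero remainder: (432/121)p−864/121. Dividing through by 432/121 gives the monic gcd p−2.

p−2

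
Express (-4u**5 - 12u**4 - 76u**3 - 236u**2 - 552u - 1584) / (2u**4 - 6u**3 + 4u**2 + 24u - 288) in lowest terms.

(-2u**2 - 4u - 22)/(u - 4)

Apply the Euclidean algorithm:
  -4u**5 - 12u**4 - 76u**3 - 236u**2 - 552u - 1584 = (-2u - 12)(2u**4 - 6u**3 + 4u**2 + 24u - 288) + (-140u**3 - 140u**2 - 840u - 5040)
  2u**4 - 6u**3 + 4u**2 + 24u - 288 = (-(1/70)u + 2/35)(-140u**3 - 140u**2 - 840u - 5040) + (0)
Last nonzero remainder: -140u**3 - 140u**2 - 840u - 5040. Dividing through by -140 gives the monic gcd u**3 + u**2 + 6u + 36.
Cancel u**3 + u**2 + 6u + 36 from numerator and denominator to get the reduced form.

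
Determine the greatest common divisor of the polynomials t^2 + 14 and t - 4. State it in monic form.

Repeated division with remainder:
  t^2 + 14 = (t + 4)(t - 4) + (30)
  t - 4 = ((1/30)t - 2/15)(30) + (0)
The last nonzero remainder is the constant 30, so the polynomials are coprime and gcd = 1.

1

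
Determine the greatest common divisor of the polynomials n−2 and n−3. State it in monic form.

Repeated division with remainder:
  n−2 = (n−3) + (1)
  n−3 = (n−3)(1) + (0)
The last nonzero remainder is the constant 1, so the polynomials are coprime and gcd = 1.

1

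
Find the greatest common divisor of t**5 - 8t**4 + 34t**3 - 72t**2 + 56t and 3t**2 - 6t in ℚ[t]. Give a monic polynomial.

Euclidean algorithm in ℚ[t]:
  t**5 - 8t**4 + 34t**3 - 72t**2 + 56t = ((1/3)t**3 - 2t**2 + (22/3)t - 28/3)(3t**2 - 6t) + (0)
Last nonzero remainder: 3t**2 - 6t. Dividing through by 3 gives the monic gcd t**2 - 2t.

t**2 - 2t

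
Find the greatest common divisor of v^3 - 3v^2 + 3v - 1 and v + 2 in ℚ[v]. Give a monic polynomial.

1

Euclidean algorithm in ℚ[v]:
  v^3 - 3v^2 + 3v - 1 = (v^2 - 5v + 13)(v + 2) + (-27)
  v + 2 = (-(1/27)v - 2/27)(-27) + (0)
The last nonzero remainder is the constant -27, so the polynomials are coprime and gcd = 1.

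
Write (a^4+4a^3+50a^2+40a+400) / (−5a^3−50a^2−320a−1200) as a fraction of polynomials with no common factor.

(−a^2−10)/(5a+30)

Repeated division with remainder:
  a^4+4a^3+50a^2+40a+400 = (−(1/5)a+6/5)(−5a^3−50a^2−320a−1200) + (46a^2+184a+1840)
  −5a^3−50a^2−320a−1200 = (−(5/46)a−15/23)(46a^2+184a+1840) + (0)
Last nonzero remainder: 46a^2+184a+1840. Dividing through by 46 gives the monic gcd a^2+4a+40.
Cancel a^2+4a+40 from numerator and denominator to get the reduced form.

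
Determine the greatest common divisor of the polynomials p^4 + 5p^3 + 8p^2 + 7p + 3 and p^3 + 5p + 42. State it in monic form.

Euclidean algorithm in ℚ[p]:
  p^4 + 5p^3 + 8p^2 + 7p + 3 = (p + 5)(p^3 + 5p + 42) + (3p^2 - 60p - 207)
  p^3 + 5p + 42 = ((1/3)p + 20/3)(3p^2 - 60p - 207) + (474p + 1422)
  3p^2 - 60p - 207 = ((1/158)p - 23/158)(474p + 1422) + (0)
Last nonzero remainder: 474p + 1422. Dividing through by 474 gives the monic gcd p + 3.

p + 3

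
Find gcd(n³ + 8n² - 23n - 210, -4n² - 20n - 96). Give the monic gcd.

Euclidean algorithm in ℚ[n]:
  n³ + 8n² - 23n - 210 = (-(1/4)n - 3/4)(-4n² - 20n - 96) + (-62n - 282)
  -4n² - 20n - 96 = ((2/31)n + 28/961)(-62n - 282) + (-84360/961)
  -62n - 282 = ((29791/42180)n + 45167/14060)(-84360/961) + (0)
The last nonzero remainder is the constant -84360/961, so the polynomials are coprime and gcd = 1.

1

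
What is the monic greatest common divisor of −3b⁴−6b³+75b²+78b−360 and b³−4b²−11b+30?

Apply the Euclidean algorithm:
  −3b⁴−6b³+75b²+78b−360 = (−3b−18)(b³−4b²−11b+30) + (−30b²−30b+180)
  b³−4b²−11b+30 = (−(1/30)b+1/6)(−30b²−30b+180) + (0)
Last nonzero remainder: −30b²−30b+180. Dividing through by −30 gives the monic gcd b²+b−6.

b²+b−6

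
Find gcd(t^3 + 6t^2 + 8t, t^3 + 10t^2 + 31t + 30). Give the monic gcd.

t + 2

By polynomial division,
  t^3 + 6t^2 + 8t = (t^3 + 10t^2 + 31t + 30) + (-4t^2 - 23t - 30)
  t^3 + 10t^2 + 31t + 30 = (-(1/4)t - 17/16)(-4t^2 - 23t - 30) + (-(15/16)t - 15/8)
  -4t^2 - 23t - 30 = ((64/15)t + 16)(-(15/16)t - 15/8) + (0)
Last nonzero remainder: -(15/16)t - 15/8. Dividing through by -15/16 gives the monic gcd t + 2.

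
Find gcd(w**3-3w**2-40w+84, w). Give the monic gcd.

Repeated division with remainder:
  w**3-3w**2-40w+84 = (w**2-3w-40)(w) + (84)
  w = ((1/84)w)(84) + (0)
The last nonzero remainder is the constant 84, so the polynomials are coprime and gcd = 1.

1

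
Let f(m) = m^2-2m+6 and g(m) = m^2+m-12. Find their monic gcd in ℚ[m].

1

Euclidean algorithm in ℚ[m]:
  m^2-2m+6 = (m^2+m-12) + (-3m+18)
  m^2+m-12 = (-(1/3)m-7/3)(-3m+18) + (30)
  -3m+18 = (-(1/10)m+3/5)(30) + (0)
The last nonzero remainder is the constant 30, so the polynomials are coprime and gcd = 1.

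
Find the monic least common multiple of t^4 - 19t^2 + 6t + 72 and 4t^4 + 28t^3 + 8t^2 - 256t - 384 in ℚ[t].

t^5 + 4t^4 - 19t^3 - 70t^2 + 96t + 288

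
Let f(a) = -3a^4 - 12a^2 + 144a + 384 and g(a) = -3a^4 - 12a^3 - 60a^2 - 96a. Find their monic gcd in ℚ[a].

a^3 + 4a^2 + 20a + 32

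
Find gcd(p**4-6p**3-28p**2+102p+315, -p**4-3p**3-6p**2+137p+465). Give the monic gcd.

p**2-2p-15

Apply the Euclidean algorithm:
  p**4-6p**3-28p**2+102p+315 = (-1)(-p**4-3p**3-6p**2+137p+465) + (-9p**3-34p**2+239p+780)
  -p**4-3p**3-6p**2+137p+465 = ((1/9)p-7/81)(-9p**3-34p**2+239p+780) + (-(2875/81)p**2+(5750/81)p+14375/27)
  -9p**3-34p**2+239p+780 = ((729/2875)p+4212/2875)(-(2875/81)p**2+(5750/81)p+14375/27) + (0)
Last nonzero remainder: -(2875/81)p**2+(5750/81)p+14375/27. Dividing through by -2875/81 gives the monic gcd p**2-2p-15.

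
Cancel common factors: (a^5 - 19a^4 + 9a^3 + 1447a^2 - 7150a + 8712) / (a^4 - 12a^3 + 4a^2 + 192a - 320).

(a^3 - 13a^2 - 77a + 1089)/(a^2 - 6a - 40)

Euclidean algorithm in ℚ[a]:
  a^5 - 19a^4 + 9a^3 + 1447a^2 - 7150a + 8712 = (a - 7)(a^4 - 12a^3 + 4a^2 + 192a - 320) + (-79a^3 + 1283a^2 - 5486a + 6472)
  a^4 - 12a^3 + 4a^2 + 192a - 320 = (-(1/79)a - 335/6241)(-79a^3 + 1283a^2 - 5486a + 6472) + ((21375/6241)a^2 - (128250/6241)a + 171000/6241)
  -79a^3 + 1283a^2 - 5486a + 6472 = (-(493039/21375)a + 5048969/21375)((21375/6241)a^2 - (128250/6241)a + 171000/6241) + (0)
Last nonzero remainder: (21375/6241)a^2 - (128250/6241)a + 171000/6241. Dividing through by 21375/6241 gives the monic gcd a^2 - 6a + 8.
Cancel a^2 - 6a + 8 from numerator and denominator to get the reduced form.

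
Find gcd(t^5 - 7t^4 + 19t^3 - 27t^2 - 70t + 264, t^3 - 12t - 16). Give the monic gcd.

t^2 - 2t - 8

Repeated division with remainder:
  t^5 - 7t^4 + 19t^3 - 27t^2 - 70t + 264 = (t^2 - 7t + 31)(t^3 - 12t - 16) + (-95t^2 + 190t + 760)
  t^3 - 12t - 16 = (-(1/95)t - 2/95)(-95t^2 + 190t + 760) + (0)
Last nonzero remainder: -95t^2 + 190t + 760. Dividing through by -95 gives the monic gcd t^2 - 2t - 8.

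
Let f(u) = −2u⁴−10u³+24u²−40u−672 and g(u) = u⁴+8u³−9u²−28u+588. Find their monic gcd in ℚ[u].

Repeated division with remainder:
  −2u⁴−10u³+24u²−40u−672 = (−2)(u⁴+8u³−9u²−28u+588) + (6u³+6u²−96u+504)
  u⁴+8u³−9u²−28u+588 = ((1/6)u+7/6)(6u³+6u²−96u+504) + (0)
Last nonzero remainder: 6u³+6u²−96u+504. Dividing through by 6 gives the monic gcd u³+u²−16u+84.

u³+u²−16u+84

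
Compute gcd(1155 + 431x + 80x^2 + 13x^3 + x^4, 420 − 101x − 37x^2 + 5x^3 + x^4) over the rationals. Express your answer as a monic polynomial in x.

35 + 12x + x^2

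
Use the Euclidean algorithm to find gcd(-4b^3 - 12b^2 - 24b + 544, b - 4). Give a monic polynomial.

b - 4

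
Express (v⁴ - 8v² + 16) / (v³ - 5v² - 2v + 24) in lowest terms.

(v³ - 2v² - 4v + 8)/(v² - 7v + 12)

Repeated division with remainder:
  v⁴ - 8v² + 16 = (v + 5)(v³ - 5v² - 2v + 24) + (19v² - 14v - 104)
  v³ - 5v² - 2v + 24 = ((1/19)v - 81/361)(19v² - 14v - 104) + ((120/361)v + 240/361)
  19v² - 14v - 104 = ((6859/120)v - 4693/30)((120/361)v + 240/361) + (0)
Last nonzero remainder: (120/361)v + 240/361. Dividing through by 120/361 gives the monic gcd v + 2.
Cancel v + 2 from numerator and denominator to get the reduced form.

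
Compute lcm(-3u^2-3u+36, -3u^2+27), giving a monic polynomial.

u^3+4u^2-9u-36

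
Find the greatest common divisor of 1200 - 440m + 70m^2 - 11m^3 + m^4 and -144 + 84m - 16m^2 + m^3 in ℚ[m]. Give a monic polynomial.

-6 + m

Apply the Euclidean algorithm:
  m^4 - 11m^3 + 70m^2 - 440m + 1200 = (m + 5)(m^3 - 16m^2 + 84m - 144) + (66m^2 - 716m + 1920)
  m^3 - 16m^2 + 84m - 144 = ((1/66)m - 85/1089)(66m^2 - 716m + 1920) + (-(1064/1089)m + 2128/363)
  66m^2 - 716m + 1920 = (-(35937/532)m + 43560/133)(-(1064/1089)m + 2128/363) + (0)
Last nonzero remainder: -(1064/1089)m + 2128/363. Dividing through by -1064/1089 gives the monic gcd m - 6.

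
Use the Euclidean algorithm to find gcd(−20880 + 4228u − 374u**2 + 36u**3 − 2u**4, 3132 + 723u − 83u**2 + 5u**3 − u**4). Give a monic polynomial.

By polynomial division,
  −2u**4 + 36u**3 − 374u**2 + 4228u − 20880 = (2)(−u**4 + 5u**3 − 83u**2 + 723u + 3132) + (26u**3 − 208u**2 + 2782u − 27144)
  −u**4 + 5u**3 − 83u**2 + 723u + 3132 = (−(1/26)u − 3/26)(26u**3 − 208u**2 + 2782u − 27144) + (0)
Last nonzero remainder: 26u**3 − 208u**2 + 2782u − 27144. Dividing through by 26 gives the monic gcd u**3 − 8u**2 + 107u − 1044.

−1044 + 107u − 8u**2 + u**3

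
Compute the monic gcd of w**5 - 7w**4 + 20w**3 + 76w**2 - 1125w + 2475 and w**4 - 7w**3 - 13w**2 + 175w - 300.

w**3 - 3w**2 - 25w + 75

By polynomial division,
  w**5 - 7w**4 + 20w**3 + 76w**2 - 1125w + 2475 = (w)(w**4 - 7w**3 - 13w**2 + 175w - 300) + (33w**3 - 99w**2 - 825w + 2475)
  w**4 - 7w**3 - 13w**2 + 175w - 300 = ((1/33)w - 4/33)(33w**3 - 99w**2 - 825w + 2475) + (0)
Last nonzero remainder: 33w**3 - 99w**2 - 825w + 2475. Dividing through by 33 gives the monic gcd w**3 - 3w**2 - 25w + 75.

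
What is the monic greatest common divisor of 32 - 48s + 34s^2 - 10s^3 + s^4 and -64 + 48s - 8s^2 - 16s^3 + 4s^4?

-8 + 10s - 6s^2 + s^3

Repeated division with remainder:
  s^4 - 10s^3 + 34s^2 - 48s + 32 = (1/4)(4s^4 - 16s^3 - 8s^2 + 48s - 64) + (-6s^3 + 36s^2 - 60s + 48)
  4s^4 - 16s^3 - 8s^2 + 48s - 64 = (-(2/3)s - 4/3)(-6s^3 + 36s^2 - 60s + 48) + (0)
Last nonzero remainder: -6s^3 + 36s^2 - 60s + 48. Dividing through by -6 gives the monic gcd s^3 - 6s^2 + 10s - 8.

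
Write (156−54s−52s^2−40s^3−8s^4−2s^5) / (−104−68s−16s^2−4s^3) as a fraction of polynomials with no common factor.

(−6+3s+2s^2+s^3)/(4+2s)

Repeated division with remainder:
  −2s^5−8s^4−40s^3−52s^2−54s+156 = ((1/2)s^2+3/2)(−4s^3−16s^2−68s−104) + (24s^2+48s+312)
  −4s^3−16s^2−68s−104 = (−(1/6)s−1/3)(24s^2+48s+312) + (0)
Last nonzero remainder: 24s^2+48s+312. Dividing through by 24 gives the monic gcd s^2+2s+13.
Cancel s^2+2s+13 from numerator and denominator to get the reduced form.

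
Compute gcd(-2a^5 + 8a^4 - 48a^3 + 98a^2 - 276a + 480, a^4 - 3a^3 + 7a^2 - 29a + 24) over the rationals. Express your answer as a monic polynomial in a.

Apply the Euclidean algorithm:
  -2a^5 + 8a^4 - 48a^3 + 98a^2 - 276a + 480 = (-2a + 2)(a^4 - 3a^3 + 7a^2 - 29a + 24) + (-28a^3 + 26a^2 - 170a + 432)
  a^4 - 3a^3 + 7a^2 - 29a + 24 = (-(1/28)a + 29/392)(-28a^3 + 26a^2 - 170a + 432) + (-(195/196)a^2 - (195/196)a - 390/49)
  -28a^3 + 26a^2 - 170a + 432 = ((5488/195)a - 3528/65)(-(195/196)a^2 - (195/196)a - 390/49) + (0)
Last nonzero remainder: -(195/196)a^2 - (195/196)a - 390/49. Dividing through by -195/196 gives the monic gcd a^2 + a + 8.

a^2 + a + 8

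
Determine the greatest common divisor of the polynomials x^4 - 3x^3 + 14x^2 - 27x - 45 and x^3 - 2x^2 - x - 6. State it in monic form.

x - 3

By polynomial division,
  x^4 - 3x^3 + 14x^2 - 27x - 45 = (x - 1)(x^3 - 2x^2 - x - 6) + (13x^2 - 22x - 51)
  x^3 - 2x^2 - x - 6 = ((1/13)x - 4/169)(13x^2 - 22x - 51) + ((406/169)x - 1218/169)
  13x^2 - 22x - 51 = ((2197/406)x + 2873/406)((406/169)x - 1218/169) + (0)
Last nonzero remainder: (406/169)x - 1218/169. Dividing through by 406/169 gives the monic gcd x - 3.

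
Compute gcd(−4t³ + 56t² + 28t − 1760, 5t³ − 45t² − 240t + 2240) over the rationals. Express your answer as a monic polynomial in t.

t − 8

Apply the Euclidean algorithm:
  −4t³ + 56t² + 28t − 1760 = (−4/5)(5t³ − 45t² − 240t + 2240) + (20t² − 164t + 32)
  5t³ − 45t² − 240t + 2240 = ((1/4)t − 1/5)(20t² − 164t + 32) + (−(1404/5)t + 11232/5)
  20t² − 164t + 32 = (−(25/351)t + 5/351)(−(1404/5)t + 11232/5) + (0)
Last nonzero remainder: −(1404/5)t + 11232/5. Dividing through by −1404/5 gives the monic gcd t − 8.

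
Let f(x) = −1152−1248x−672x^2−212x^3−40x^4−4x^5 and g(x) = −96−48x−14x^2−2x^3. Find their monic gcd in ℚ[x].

Apply the Euclidean algorithm:
  −4x^5−40x^4−212x^3−672x^2−1248x−1152 = (2x^2+6x+16)(−2x^3−14x^2−48x−96) + (32x^2+96x+384)
  −2x^3−14x^2−48x−96 = (−(1/16)x−1/4)(32x^2+96x+384) + (0)
Last nonzero remainder: 32x^2+96x+384. Dividing through by 32 gives the monic gcd x^2+3x+12.

12+3x+x^2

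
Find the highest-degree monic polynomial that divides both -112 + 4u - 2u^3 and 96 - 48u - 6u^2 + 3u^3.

4 + u

Euclidean algorithm in ℚ[u]:
  -2u^3 + 4u - 112 = (-2/3)(3u^3 - 6u^2 - 48u + 96) + (-4u^2 - 28u - 48)
  3u^3 - 6u^2 - 48u + 96 = (-(3/4)u + 27/4)(-4u^2 - 28u - 48) + (105u + 420)
  -4u^2 - 28u - 48 = (-(4/105)u - 4/35)(105u + 420) + (0)
Last nonzero remainder: 105u + 420. Dividing through by 105 gives the monic gcd u + 4.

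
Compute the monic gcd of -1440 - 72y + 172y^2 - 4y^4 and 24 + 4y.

Apply the Euclidean algorithm:
  -4y^4 + 172y^2 - 72y - 1440 = (-y^3 + 6y^2 + 7y - 60)(4y + 24) + (0)
Last nonzero remainder: 4y + 24. Dividing through by 4 gives the monic gcd y + 6.

6 + y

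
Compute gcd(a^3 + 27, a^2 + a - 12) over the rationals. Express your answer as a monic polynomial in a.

1

By polynomial division,
  a^3 + 27 = (a - 1)(a^2 + a - 12) + (13a + 15)
  a^2 + a - 12 = ((1/13)a - 2/169)(13a + 15) + (-1998/169)
  13a + 15 = (-(2197/1998)a - 845/666)(-1998/169) + (0)
The last nonzero remainder is the constant -1998/169, so the polynomials are coprime and gcd = 1.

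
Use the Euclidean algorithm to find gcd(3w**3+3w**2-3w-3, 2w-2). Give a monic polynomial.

Repeated division with remainder:
  3w**3+3w**2-3w-3 = ((3/2)w**2+3w+3/2)(2w-2) + (0)
Last nonzero remainder: 2w-2. Dividing through by 2 gives the monic gcd w-1.

w-1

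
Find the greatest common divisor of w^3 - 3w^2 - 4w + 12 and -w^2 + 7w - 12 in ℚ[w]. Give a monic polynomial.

w - 3

Repeated division with remainder:
  w^3 - 3w^2 - 4w + 12 = (-w - 4)(-w^2 + 7w - 12) + (12w - 36)
  -w^2 + 7w - 12 = (-(1/12)w + 1/3)(12w - 36) + (0)
Last nonzero remainder: 12w - 36. Dividing through by 12 gives the monic gcd w - 3.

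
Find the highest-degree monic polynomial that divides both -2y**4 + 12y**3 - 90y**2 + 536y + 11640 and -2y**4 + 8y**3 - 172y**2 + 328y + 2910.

Euclidean algorithm in ℚ[y]:
  -2y**4 + 12y**3 - 90y**2 + 536y + 11640 = (-2y**4 + 8y**3 - 172y**2 + 328y + 2910) + (4y**3 + 82y**2 + 208y + 8730)
  -2y**4 + 8y**3 - 172y**2 + 328y + 2910 = (-(1/2)y + 49/4)(4y**3 + 82y**2 + 208y + 8730) + (-(2145/2)y**2 + 2145y - 208065/2)
  4y**3 + 82y**2 + 208y + 8730 = (-(8/2145)y - 12/143)(-(2145/2)y**2 + 2145y - 208065/2) + (0)
Last nonzero remainder: -(2145/2)y**2 + 2145y - 208065/2. Dividing through by -2145/2 gives the monic gcd y**2 - 2y + 97.

y**2 - 2y + 97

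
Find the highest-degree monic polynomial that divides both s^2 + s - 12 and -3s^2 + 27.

s - 3

Apply the Euclidean algorithm:
  s^2 + s - 12 = (-1/3)(-3s^2 + 27) + (s - 3)
  -3s^2 + 27 = (-3s - 9)(s - 3) + (0)
The last nonzero remainder s - 3 is already monic.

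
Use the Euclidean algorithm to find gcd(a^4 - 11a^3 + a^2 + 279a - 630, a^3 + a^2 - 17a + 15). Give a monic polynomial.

Repeated division with remainder:
  a^4 - 11a^3 + a^2 + 279a - 630 = (a - 12)(a^3 + a^2 - 17a + 15) + (30a^2 + 60a - 450)
  a^3 + a^2 - 17a + 15 = ((1/30)a - 1/30)(30a^2 + 60a - 450) + (0)
Last nonzero remainder: 30a^2 + 60a - 450. Dividing through by 30 gives the monic gcd a^2 + 2a - 15.

a^2 + 2a - 15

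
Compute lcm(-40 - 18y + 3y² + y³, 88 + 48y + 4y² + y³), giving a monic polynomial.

-1760 - 872y + 56y² + 32y³ + 5y⁴ + y⁵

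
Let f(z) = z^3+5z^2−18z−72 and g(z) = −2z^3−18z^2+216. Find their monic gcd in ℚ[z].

z+6

By polynomial division,
  z^3+5z^2−18z−72 = (−1/2)(−2z^3−18z^2+216) + (−4z^2−18z+36)
  −2z^3−18z^2+216 = ((1/2)z+9/4)(−4z^2−18z+36) + ((45/2)z+135)
  −4z^2−18z+36 = (−(8/45)z+4/15)((45/2)z+135) + (0)
Last nonzero remainder: (45/2)z+135. Dividing through by 45/2 gives the monic gcd z+6.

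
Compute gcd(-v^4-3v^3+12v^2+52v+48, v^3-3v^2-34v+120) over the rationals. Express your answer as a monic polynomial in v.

By polynomial division,
  -v^4-3v^3+12v^2+52v+48 = (-v-6)(v^3-3v^2-34v+120) + (-40v^2-32v+768)
  v^3-3v^2-34v+120 = (-(1/40)v+19/200)(-40v^2-32v+768) + (-(294/25)v+1176/25)
  -40v^2-32v+768 = ((500/147)v+800/49)(-(294/25)v+1176/25) + (0)
Last nonzero remainder: -(294/25)v+1176/25. Dividing through by -294/25 gives the monic gcd v-4.

v-4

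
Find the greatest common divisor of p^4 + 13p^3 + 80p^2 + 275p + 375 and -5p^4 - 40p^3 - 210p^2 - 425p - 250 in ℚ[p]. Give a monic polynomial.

Repeated division with remainder:
  p^4 + 13p^3 + 80p^2 + 275p + 375 = (-1/5)(-5p^4 - 40p^3 - 210p^2 - 425p - 250) + (5p^3 + 38p^2 + 190p + 325)
  -5p^4 - 40p^3 - 210p^2 - 425p - 250 = (-p - 2/5)(5p^3 + 38p^2 + 190p + 325) + (-(24/5)p^2 - 24p - 120)
  5p^3 + 38p^2 + 190p + 325 = (-(25/24)p - 65/24)(-(24/5)p^2 - 24p - 120) + (0)
Last nonzero remainder: -(24/5)p^2 - 24p - 120. Dividing through by -24/5 gives the monic gcd p^2 + 5p + 25.

p^2 + 5p + 25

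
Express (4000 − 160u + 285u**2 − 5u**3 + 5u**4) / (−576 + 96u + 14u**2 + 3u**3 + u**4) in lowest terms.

By polynomial division,
  5u**4 − 5u**3 + 285u**2 − 160u + 4000 = (5)(u**4 + 3u**3 + 14u**2 + 96u − 576) + (−20u**3 + 215u**2 − 640u + 6880)
  u**4 + 3u**3 + 14u**2 + 96u − 576 = (−(1/20)u − 11/16)(−20u**3 + 215u**2 − 640u + 6880) + ((2077/16)u**2 + 4154)
  −20u**3 + 215u**2 − 640u + 6880 = (−(320/2077)u + 3440/2077)((2077/16)u**2 + 4154) + (0)
Last nonzero remainder: (2077/16)u**2 + 4154. Dividing through by 2077/16 gives the monic gcd u**2 + 32.
Cancel u**2 + 32 from numerator and denominator to get the reduced form.

(125 − 5u + 5u**2)/(−18 + 3u + u**2)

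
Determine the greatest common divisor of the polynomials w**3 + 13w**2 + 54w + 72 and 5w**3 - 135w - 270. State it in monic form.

w + 3

Apply the Euclidean algorithm:
  w**3 + 13w**2 + 54w + 72 = (1/5)(5w**3 - 135w - 270) + (13w**2 + 81w + 126)
  5w**3 - 135w - 270 = ((5/13)w - 405/169)(13w**2 + 81w + 126) + ((1800/169)w + 5400/169)
  13w**2 + 81w + 126 = ((2197/1800)w + 1183/300)((1800/169)w + 5400/169) + (0)
Last nonzero remainder: (1800/169)w + 5400/169. Dividing through by 1800/169 gives the monic gcd w + 3.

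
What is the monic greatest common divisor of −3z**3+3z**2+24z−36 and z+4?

1

Repeated division with remainder:
  −3z**3+3z**2+24z−36 = (−3z**2+15z−36)(z+4) + (108)
  z+4 = ((1/108)z+1/27)(108) + (0)
The last nonzero remainder is the constant 108, so the polynomials are coprime and gcd = 1.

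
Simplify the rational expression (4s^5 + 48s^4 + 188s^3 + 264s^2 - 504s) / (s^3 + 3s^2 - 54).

By polynomial division,
  4s^5 + 48s^4 + 188s^3 + 264s^2 - 504s = (4s^2 + 36s + 80)(s^3 + 3s^2 - 54) + (240s^2 + 1440s + 4320)
  s^3 + 3s^2 - 54 = ((1/240)s - 1/80)(240s^2 + 1440s + 4320) + (0)
Last nonzero remainder: 240s^2 + 1440s + 4320. Dividing through by 240 gives the monic gcd s^2 + 6s + 18.
Cancel s^2 + 6s + 18 from numerator and denominator to get the reduced form.

(4s^3 + 24s^2 - 28s)/(s - 3)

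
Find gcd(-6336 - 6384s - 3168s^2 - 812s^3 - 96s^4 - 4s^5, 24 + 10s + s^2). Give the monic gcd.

Repeated division with remainder:
  -4s^5 - 96s^4 - 812s^3 - 3168s^2 - 6384s - 6336 = (-4s^3 - 56s^2 - 156s - 264)(s^2 + 10s + 24) + (0)
The last nonzero remainder s^2 + 10s + 24 is already monic.

24 + 10s + s^2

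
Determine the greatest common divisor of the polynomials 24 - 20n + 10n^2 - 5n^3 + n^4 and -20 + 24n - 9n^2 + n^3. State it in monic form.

By polynomial division,
  n^4 - 5n^3 + 10n^2 - 20n + 24 = (n + 4)(n^3 - 9n^2 + 24n - 20) + (22n^2 - 96n + 104)
  n^3 - 9n^2 + 24n - 20 = ((1/22)n - 51/242)(22n^2 - 96n + 104) + (-(116/121)n + 232/121)
  22n^2 - 96n + 104 = (-(1331/58)n + 1573/29)(-(116/121)n + 232/121) + (0)
Last nonzero remainder: -(116/121)n + 232/121. Dividing through by -116/121 gives the monic gcd n - 2.

-2 + n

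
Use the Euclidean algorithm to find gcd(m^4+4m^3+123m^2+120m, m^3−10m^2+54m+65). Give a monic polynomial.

m+1

By polynomial division,
  m^4+4m^3+123m^2+120m = (m+14)(m^3−10m^2+54m+65) + (209m^2−701m−910)
  m^3−10m^2+54m+65 = ((1/209)m−1389/43681)(209m^2−701m−910) + ((1575275/43681)m+1575275/43681)
  209m^2−701m−910 = ((9129329/1575275)m−611534/24235)((1575275/43681)m+1575275/43681) + (0)
Last nonzero remainder: (1575275/43681)m+1575275/43681. Dividing through by 1575275/43681 gives the monic gcd m+1.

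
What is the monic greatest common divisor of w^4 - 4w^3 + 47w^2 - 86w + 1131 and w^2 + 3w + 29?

w^2 + 3w + 29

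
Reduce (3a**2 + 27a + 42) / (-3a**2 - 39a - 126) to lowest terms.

(-a - 2)/(a + 6)

Apply the Euclidean algorithm:
  3a**2 + 27a + 42 = (-1)(-3a**2 - 39a - 126) + (-12a - 84)
  -3a**2 - 39a - 126 = ((1/4)a + 3/2)(-12a - 84) + (0)
Last nonzero remainder: -12a - 84. Dividing through by -12 gives the monic gcd a + 7.
Cancel a + 7 from numerator and denominator to get the reduced form.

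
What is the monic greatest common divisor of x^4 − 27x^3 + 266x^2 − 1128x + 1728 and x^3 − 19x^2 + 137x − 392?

x − 8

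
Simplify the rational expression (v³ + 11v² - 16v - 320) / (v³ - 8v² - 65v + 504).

Repeated division with remainder:
  v³ + 11v² - 16v - 320 = (v³ - 8v² - 65v + 504) + (19v² + 49v - 824)
  v³ - 8v² - 65v + 504 = ((1/19)v - 201/361)(19v² + 49v - 824) + ((2040/361)v + 16320/361)
  19v² + 49v - 824 = ((6859/2040)v - 37183/2040)((2040/361)v + 16320/361) + (0)
Last nonzero remainder: (2040/361)v + 16320/361. Dividing through by 2040/361 gives the monic gcd v + 8.
Cancel v + 8 from numerator and denominator to get the reduced form.

(v² + 3v - 40)/(v² - 16v + 63)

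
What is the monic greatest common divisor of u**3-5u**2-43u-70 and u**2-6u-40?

By polynomial division,
  u**3-5u**2-43u-70 = (u+1)(u**2-6u-40) + (3u-30)
  u**2-6u-40 = ((1/3)u+4/3)(3u-30) + (0)
Last nonzero remainder: 3u-30. Dividing through by 3 gives the monic gcd u-10.

u-10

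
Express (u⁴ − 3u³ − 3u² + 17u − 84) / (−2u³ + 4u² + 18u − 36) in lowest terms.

(−u³ + 6u² − 15u + 28)/(2u² − 10u + 12)

By polynomial division,
  u⁴ − 3u³ − 3u² + 17u − 84 = (−(1/2)u + 1/2)(−2u³ + 4u² + 18u − 36) + (4u² − 10u − 66)
  −2u³ + 4u² + 18u − 36 = (−(1/2)u − 1/4)(4u² − 10u − 66) + (−(35/2)u − 105/2)
  4u² − 10u − 66 = (−(8/35)u + 44/35)(−(35/2)u − 105/2) + (0)
Last nonzero remainder: −(35/2)u − 105/2. Dividing through by −35/2 gives the monic gcd u + 3.
Cancel u + 3 from numerator and denominator to get the reduced form.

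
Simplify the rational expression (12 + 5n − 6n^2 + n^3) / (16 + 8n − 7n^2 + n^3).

Apply the Euclidean algorithm:
  n^3 − 6n^2 + 5n + 12 = (n^3 − 7n^2 + 8n + 16) + (n^2 − 3n − 4)
  n^3 − 7n^2 + 8n + 16 = (n − 4)(n^2 − 3n − 4) + (0)
The last nonzero remainder n^2 − 3n − 4 is already monic.
Cancel n^2 − 3n − 4 from numerator and denominator to get the reduced form.

(−3 + n)/(−4 + n)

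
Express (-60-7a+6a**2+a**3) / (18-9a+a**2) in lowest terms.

(20+9a+a**2)/(-6+a)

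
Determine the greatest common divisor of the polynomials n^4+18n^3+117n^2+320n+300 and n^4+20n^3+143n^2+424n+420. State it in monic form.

n^3+13n^2+52n+60

Apply the Euclidean algorithm:
  n^4+18n^3+117n^2+320n+300 = (n^4+20n^3+143n^2+424n+420) + (-2n^3-26n^2-104n-120)
  n^4+20n^3+143n^2+424n+420 = (-(1/2)n-7/2)(-2n^3-26n^2-104n-120) + (0)
Last nonzero remainder: -2n^3-26n^2-104n-120. Dividing through by -2 gives the monic gcd n^3+13n^2+52n+60.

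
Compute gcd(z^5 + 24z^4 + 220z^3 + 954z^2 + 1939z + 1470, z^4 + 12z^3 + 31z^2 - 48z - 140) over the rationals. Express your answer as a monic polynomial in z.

By polynomial division,
  z^5 + 24z^4 + 220z^3 + 954z^2 + 1939z + 1470 = (z + 12)(z^4 + 12z^3 + 31z^2 - 48z - 140) + (45z^3 + 630z^2 + 2655z + 3150)
  z^4 + 12z^3 + 31z^2 - 48z - 140 = ((1/45)z - 2/45)(45z^3 + 630z^2 + 2655z + 3150) + (0)
Last nonzero remainder: 45z^3 + 630z^2 + 2655z + 3150. Dividing through by 45 gives the monic gcd z^3 + 14z^2 + 59z + 70.

z^3 + 14z^2 + 59z + 70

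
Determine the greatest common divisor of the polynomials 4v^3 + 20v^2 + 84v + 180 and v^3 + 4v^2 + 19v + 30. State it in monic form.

v^2 + 2v + 15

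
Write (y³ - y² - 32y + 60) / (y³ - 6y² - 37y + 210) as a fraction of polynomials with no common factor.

(y - 2)/(y - 7)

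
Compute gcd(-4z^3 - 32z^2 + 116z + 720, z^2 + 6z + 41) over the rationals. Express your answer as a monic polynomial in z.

1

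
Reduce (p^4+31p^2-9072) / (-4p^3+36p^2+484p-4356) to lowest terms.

Apply the Euclidean algorithm:
  p^4+31p^2-9072 = (-(1/4)p-9/4)(-4p^3+36p^2+484p-4356) + (233p^2-18873)
  -4p^3+36p^2+484p-4356 = (-(4/233)p+36/233)(233p^2-18873) + (160p-1440)
  233p^2-18873 = ((233/160)p+2097/160)(160p-1440) + (0)
Last nonzero remainder: 160p-1440. Dividing through by 160 gives the monic gcd p-9.
Cancel p-9 from numerator and denominator to get the reduced form.

(-p^3-9p^2-112p-1008)/(4p^2-484)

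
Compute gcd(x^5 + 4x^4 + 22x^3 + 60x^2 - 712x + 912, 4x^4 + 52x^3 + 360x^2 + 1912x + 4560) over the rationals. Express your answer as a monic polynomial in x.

Apply the Euclidean algorithm:
  x^5 + 4x^4 + 22x^3 + 60x^2 - 712x + 912 = ((1/4)x - 9/4)(4x^4 + 52x^3 + 360x^2 + 1912x + 4560) + (49x^3 + 392x^2 + 2450x + 11172)
  4x^4 + 52x^3 + 360x^2 + 1912x + 4560 = ((4/49)x + 20/49)(49x^3 + 392x^2 + 2450x + 11172) + (0)
Last nonzero remainder: 49x^3 + 392x^2 + 2450x + 11172. Dividing through by 49 gives the monic gcd x^3 + 8x^2 + 50x + 228.

x^3 + 8x^2 + 50x + 228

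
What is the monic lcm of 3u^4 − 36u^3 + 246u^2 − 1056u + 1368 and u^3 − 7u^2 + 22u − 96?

u^6 − 13u^5 + 110u^4 − 626u^3 + 2120u^2 − 6088u + 7296

By polynomial division,
  3u^4 − 36u^3 + 246u^2 − 1056u + 1368 = (3u − 15)(u^3 − 7u^2 + 22u − 96) + (75u^2 − 438u − 72)
  u^3 − 7u^2 + 22u − 96 = ((1/75)u − 29/1875)(75u^2 − 438u − 72) + ((10116/625)u − 60696/625)
  75u^2 − 438u − 72 = ((15625/3372)u + 625/843)((10116/625)u − 60696/625) + (0)
Last nonzero remainder: (10116/625)u − 60696/625. Dividing through by 10116/625 gives the monic gcd u − 6.
Then lcm(f, g) = f·g / gcd(f, g); expanding and making the result monic gives the answer.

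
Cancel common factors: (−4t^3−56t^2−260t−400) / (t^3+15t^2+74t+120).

(−4t−20)/(t+6)

Apply the Euclidean algorithm:
  −4t^3−56t^2−260t−400 = (−4)(t^3+15t^2+74t+120) + (4t^2+36t+80)
  t^3+15t^2+74t+120 = ((1/4)t+3/2)(4t^2+36t+80) + (0)
Last nonzero remainder: 4t^2+36t+80. Dividing through by 4 gives the monic gcd t^2+9t+20.
Cancel t^2+9t+20 from numerator and denominator to get the reduced form.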